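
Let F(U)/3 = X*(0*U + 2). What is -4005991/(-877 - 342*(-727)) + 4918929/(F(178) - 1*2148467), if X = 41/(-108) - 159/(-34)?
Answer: -3006552595500301/162881153431841 ≈ -18.459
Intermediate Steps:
X = 7889/1836 (X = 41*(-1/108) - 159*(-1/34) = -41/108 + 159/34 = 7889/1836 ≈ 4.2968)
F(U) = 7889/306 (F(U) = 3*(7889*(0*U + 2)/1836) = 3*(7889*(0 + 2)/1836) = 3*((7889/1836)*2) = 3*(7889/918) = 7889/306)
-4005991/(-877 - 342*(-727)) + 4918929/(F(178) - 1*2148467) = -4005991/(-877 - 342*(-727)) + 4918929/(7889/306 - 1*2148467) = -4005991/(-877 + 248634) + 4918929/(7889/306 - 2148467) = -4005991/247757 + 4918929/(-657423013/306) = -4005991*1/247757 + 4918929*(-306/657423013) = -4005991/247757 - 1505192274/657423013 = -3006552595500301/162881153431841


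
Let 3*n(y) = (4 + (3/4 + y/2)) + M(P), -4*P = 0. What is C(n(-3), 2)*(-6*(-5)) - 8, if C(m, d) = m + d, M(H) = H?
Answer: 169/2 ≈ 84.500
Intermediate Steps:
P = 0 (P = -¼*0 = 0)
n(y) = 19/12 + y/6 (n(y) = ((4 + (3/4 + y/2)) + 0)/3 = ((4 + (3*(¼) + y*(½))) + 0)/3 = ((4 + (¾ + y/2)) + 0)/3 = ((19/4 + y/2) + 0)/3 = (19/4 + y/2)/3 = 19/12 + y/6)
C(m, d) = d + m
C(n(-3), 2)*(-6*(-5)) - 8 = (2 + (19/12 + (⅙)*(-3)))*(-6*(-5)) - 8 = (2 + (19/12 - ½))*30 - 8 = (2 + 13/12)*30 - 8 = (37/12)*30 - 8 = 185/2 - 8 = 169/2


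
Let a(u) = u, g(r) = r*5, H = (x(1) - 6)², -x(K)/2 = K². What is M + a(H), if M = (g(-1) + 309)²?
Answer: 92480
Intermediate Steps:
x(K) = -2*K²
H = 64 (H = (-2*1² - 6)² = (-2*1 - 6)² = (-2 - 6)² = (-8)² = 64)
g(r) = 5*r
M = 92416 (M = (5*(-1) + 309)² = (-5 + 309)² = 304² = 92416)
M + a(H) = 92416 + 64 = 92480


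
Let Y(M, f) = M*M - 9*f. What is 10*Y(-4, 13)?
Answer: -1010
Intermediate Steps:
Y(M, f) = M² - 9*f
10*Y(-4, 13) = 10*((-4)² - 9*13) = 10*(16 - 117) = 10*(-101) = -1010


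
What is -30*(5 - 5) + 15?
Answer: 15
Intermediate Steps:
-30*(5 - 5) + 15 = -30*0 + 15 = -5*0 + 15 = 0 + 15 = 15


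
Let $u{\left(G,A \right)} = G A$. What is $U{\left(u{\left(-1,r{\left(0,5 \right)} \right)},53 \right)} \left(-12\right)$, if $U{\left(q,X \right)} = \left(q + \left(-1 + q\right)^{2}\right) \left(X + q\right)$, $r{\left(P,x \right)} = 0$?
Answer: $-636$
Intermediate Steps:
$u{\left(G,A \right)} = A G$
$U{\left(q,X \right)} = \left(X + q\right) \left(q + \left(-1 + q\right)^{2}\right)$
$U{\left(u{\left(-1,r{\left(0,5 \right)} \right)},53 \right)} \left(-12\right) = \left(53 + 0 \left(-1\right) + \left(0 \left(-1\right)\right)^{3} - \left(0 \left(-1\right)\right)^{2} + 53 \left(0 \left(-1\right)\right)^{2} - 53 \cdot 0 \left(-1\right)\right) \left(-12\right) = \left(53 + 0 + 0^{3} - 0^{2} + 53 \cdot 0^{2} - 53 \cdot 0\right) \left(-12\right) = \left(53 + 0 + 0 - 0 + 53 \cdot 0 + 0\right) \left(-12\right) = \left(53 + 0 + 0 + 0 + 0 + 0\right) \left(-12\right) = 53 \left(-12\right) = -636$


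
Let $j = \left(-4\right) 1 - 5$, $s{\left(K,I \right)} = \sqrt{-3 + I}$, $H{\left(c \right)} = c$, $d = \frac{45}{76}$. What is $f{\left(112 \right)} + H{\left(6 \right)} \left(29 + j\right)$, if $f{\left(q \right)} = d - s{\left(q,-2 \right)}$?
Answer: $\frac{9165}{76} - i \sqrt{5} \approx 120.59 - 2.2361 i$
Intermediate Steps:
$d = \frac{45}{76}$ ($d = 45 \cdot \frac{1}{76} = \frac{45}{76} \approx 0.5921$)
$j = -9$ ($j = -4 - 5 = -9$)
$f{\left(q \right)} = \frac{45}{76} - i \sqrt{5}$ ($f{\left(q \right)} = \frac{45}{76} - \sqrt{-3 - 2} = \frac{45}{76} - \sqrt{-5} = \frac{45}{76} - i \sqrt{5}$)
$f{\left(112 \right)} + H{\left(6 \right)} \left(29 + j\right) = \left(\frac{45}{76} - i \sqrt{5}\right) + 6 \left(29 - 9\right) = \left(\frac{45}{76} - i \sqrt{5}\right) + 6 \cdot 20 = \left(\frac{45}{76} - i \sqrt{5}\right) + 120 = \frac{9165}{76} - i \sqrt{5}$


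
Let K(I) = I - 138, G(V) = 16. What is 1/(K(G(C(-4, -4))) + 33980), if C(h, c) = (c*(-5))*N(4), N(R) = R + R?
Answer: 1/33858 ≈ 2.9535e-5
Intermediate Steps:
N(R) = 2*R
C(h, c) = -40*c (C(h, c) = (c*(-5))*(2*4) = -5*c*8 = -40*c)
K(I) = -138 + I
1/(K(G(C(-4, -4))) + 33980) = 1/((-138 + 16) + 33980) = 1/(-122 + 33980) = 1/33858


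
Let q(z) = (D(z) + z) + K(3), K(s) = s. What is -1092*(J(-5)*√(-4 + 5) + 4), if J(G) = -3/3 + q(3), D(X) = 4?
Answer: -14196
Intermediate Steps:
q(z) = 7 + z (q(z) = (4 + z) + 3 = 7 + z)
J(G) = 9 (J(G) = -3/3 + (7 + 3) = -3*⅓ + 10 = -1 + 10 = 9)
-1092*(J(-5)*√(-4 + 5) + 4) = -1092*(9*√(-4 + 5) + 4) = -1092*(9*√1 + 4) = -1092*(9*1 + 4) = -1092*(9 + 4) = -1092*13 = -14196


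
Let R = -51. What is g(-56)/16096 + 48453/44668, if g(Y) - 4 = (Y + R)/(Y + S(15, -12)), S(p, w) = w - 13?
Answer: 15797777609/14559266592 ≈ 1.0851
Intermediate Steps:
S(p, w) = -13 + w
g(Y) = 4 + (-51 + Y)/(-25 + Y) (g(Y) = 4 + (Y - 51)/(Y + (-13 - 12)) = 4 + (-51 + Y)/(Y - 25) = 4 + (-51 + Y)/(-25 + Y))
g(-56)/16096 + 48453/44668 = ((-151 + 5*(-56))/(-25 - 56))/16096 + 48453/44668 = ((-151 - 280)/(-81))*(1/16096) + 48453*(1/44668) = -1/81*(-431)*(1/16096) + 48453/44668 = (431/81)*(1/16096) + 48453/44668 = 431/1303776 + 48453/44668 = 15797777609/14559266592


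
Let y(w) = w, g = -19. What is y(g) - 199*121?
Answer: -24098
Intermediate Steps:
y(g) - 199*121 = -19 - 199*121 = -19 - 24079 = -24098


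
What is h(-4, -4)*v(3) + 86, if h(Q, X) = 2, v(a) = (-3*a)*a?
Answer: 32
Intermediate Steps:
v(a) = -3*a**2
h(-4, -4)*v(3) + 86 = 2*(-3*3**2) + 86 = 2*(-3*9) + 86 = 2*(-27) + 86 = -54 + 86 = 32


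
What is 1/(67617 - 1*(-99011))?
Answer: 1/166628 ≈ 6.0014e-6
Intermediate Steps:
1/(67617 - 1*(-99011)) = 1/(67617 + 99011) = 1/166628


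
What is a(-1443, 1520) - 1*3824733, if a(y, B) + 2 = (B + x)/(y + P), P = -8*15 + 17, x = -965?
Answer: -5913040865/1546 ≈ -3.8247e+6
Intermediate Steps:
P = -103 (P = -120 + 17 = -103)
a(y, B) = -2 + (-965 + B)/(-103 + y) (a(y, B) = -2 + (B - 965)/(y - 103) = -2 + (-965 + B)/(-103 + y))
a(-1443, 1520) - 1*3824733 = (-759 + 1520 - 2*(-1443))/(-103 - 1443) - 1*3824733 = (-759 + 1520 + 2886)/(-1546) - 3824733 = -1/1546*3647 - 3824733 = -3647/1546 - 3824733 = -5913040865/1546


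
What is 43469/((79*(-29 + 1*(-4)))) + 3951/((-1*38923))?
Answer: -1702244144/101472261 ≈ -16.775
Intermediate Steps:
43469/((79*(-29 + 1*(-4)))) + 3951/((-1*38923)) = 43469/((79*(-29 - 4))) + 3951/(-38923) = 43469/((79*(-33))) + 3951*(-1/38923) = 43469/(-2607) - 3951/38923 = 43469*(-1/2607) - 3951/38923 = -43469/2607 - 3951/38923 = -1702244144/101472261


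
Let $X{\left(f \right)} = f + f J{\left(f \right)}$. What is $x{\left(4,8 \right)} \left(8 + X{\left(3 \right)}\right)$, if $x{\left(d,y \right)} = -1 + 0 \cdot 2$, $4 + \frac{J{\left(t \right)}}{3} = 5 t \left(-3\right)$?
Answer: $430$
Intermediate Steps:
$J{\left(t \right)} = -12 - 45 t$ ($J{\left(t \right)} = -12 + 3 \cdot 5 t \left(-3\right) = -12 + 3 \left(- 15 t\right) = -12 - 45 t$)
$X{\left(f \right)} = f + f \left(-12 - 45 f\right)$
$x{\left(d,y \right)} = -1$ ($x{\left(d,y \right)} = -1 + 0 = -1$)
$x{\left(4,8 \right)} \left(8 + X{\left(3 \right)}\right) = - (8 - 3 \left(11 + 45 \cdot 3\right)) = - (8 - 3 \left(11 + 135\right)) = - (8 - 3 \cdot 146) = - (8 - 438) = \left(-1\right) \left(-430\right) = 430$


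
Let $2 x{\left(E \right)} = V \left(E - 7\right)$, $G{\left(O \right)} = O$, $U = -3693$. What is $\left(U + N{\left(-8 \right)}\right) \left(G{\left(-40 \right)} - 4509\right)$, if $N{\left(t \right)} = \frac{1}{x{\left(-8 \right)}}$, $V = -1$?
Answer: $\frac{251982757}{15} \approx 1.6799 \cdot 10^{7}$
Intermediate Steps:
$x{\left(E \right)} = \frac{7}{2} - \frac{E}{2}$ ($x{\left(E \right)} = \frac{\left(-1\right) \left(E - 7\right)}{2} = \frac{\left(-1\right) \left(-7 + E\right)}{2} = \frac{7 - E}{2} = \frac{7}{2} - \frac{E}{2}$)
$N{\left(t \right)} = \frac{2}{15}$ ($N{\left(t \right)} = \frac{1}{\frac{7}{2} - -4} = \frac{1}{\frac{7}{2} + 4} = \frac{1}{\frac{15}{2}} = \frac{2}{15}$)
$\left(U + N{\left(-8 \right)}\right) \left(G{\left(-40 \right)} - 4509\right) = \left(-3693 + \frac{2}{15}\right) \left(-40 - 4509\right) = \left(- \frac{55393}{15}\right) \left(-4549\right) = \frac{251982757}{15}$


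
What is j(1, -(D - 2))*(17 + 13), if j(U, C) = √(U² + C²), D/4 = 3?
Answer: 30*√101 ≈ 301.50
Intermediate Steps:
D = 12 (D = 4*3 = 12)
j(U, C) = √(C² + U²)
j(1, -(D - 2))*(17 + 13) = √((-(12 - 2))² + 1²)*(17 + 13) = √((-1*10)² + 1)*30 = √((-10)² + 1)*30 = √(100 + 1)*30 = √101*30 = 30*√101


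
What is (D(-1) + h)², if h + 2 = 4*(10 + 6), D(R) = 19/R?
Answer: 1849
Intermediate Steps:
h = 62 (h = -2 + 4*(10 + 6) = -2 + 4*16 = -2 + 64 = 62)
(D(-1) + h)² = (19/(-1) + 62)² = (19*(-1) + 62)² = (-19 + 62)² = 43² = 1849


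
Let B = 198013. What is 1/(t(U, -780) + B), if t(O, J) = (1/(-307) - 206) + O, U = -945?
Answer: 307/60436633 ≈ 5.0797e-6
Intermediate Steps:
t(O, J) = -63243/307 + O (t(O, J) = (-1/307 - 206) + O = -63243/307 + O)
1/(t(U, -780) + B) = 1/((-63243/307 - 945) + 198013) = 1/(-353358/307 + 198013) = 1/(60436633/307) = 307/60436633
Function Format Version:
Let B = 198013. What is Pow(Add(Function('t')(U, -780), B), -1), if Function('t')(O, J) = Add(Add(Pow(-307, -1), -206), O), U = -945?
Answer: Rational(307, 60436633) ≈ 5.0797e-6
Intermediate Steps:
Function('t')(O, J) = Add(Rational(-63243, 307), O) (Function('t')(O, J) = Add(Add(Rational(-1, 307), -206), O) = Add(Rational(-63243, 307), O))
Pow(Add(Function('t')(U, -780), B), -1) = Pow(Add(Add(Rational(-63243, 307), -945), 198013), -1) = Pow(Add(Rational(-353358, 307), 198013), -1) = Pow(Rational(60436633, 307), -1) = Rational(307, 60436633)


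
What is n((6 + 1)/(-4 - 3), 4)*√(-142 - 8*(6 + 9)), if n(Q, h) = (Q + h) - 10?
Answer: -7*I*√262 ≈ -113.3*I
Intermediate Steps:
n(Q, h) = -10 + Q + h
n((6 + 1)/(-4 - 3), 4)*√(-142 - 8*(6 + 9)) = (-10 + (6 + 1)/(-4 - 3) + 4)*√(-142 - 8*(6 + 9)) = (-10 + 7/(-7) + 4)*√(-142 - 8*15) = (-10 + 7*(-⅐) + 4)*√(-142 - 120) = (-10 - 1 + 4)*√(-262) = -7*I*√262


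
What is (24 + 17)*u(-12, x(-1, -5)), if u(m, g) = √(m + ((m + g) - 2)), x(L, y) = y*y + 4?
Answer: 41*√3 ≈ 71.014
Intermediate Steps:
x(L, y) = 4 + y² (x(L, y) = y² + 4 = 4 + y²)
u(m, g) = √(-2 + g + 2*m) (u(m, g) = √(m + ((g + m) - 2)) = √(m + (-2 + g + m)) = √(-2 + g + 2*m))
(24 + 17)*u(-12, x(-1, -5)) = (24 + 17)*√(-2 + (4 + (-5)²) + 2*(-12)) = 41*√(-2 + (4 + 25) - 24) = 41*√(-2 + 29 - 24) = 41*√3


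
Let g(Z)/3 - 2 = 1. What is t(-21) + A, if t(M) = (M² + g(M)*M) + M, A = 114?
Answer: 345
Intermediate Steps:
g(Z) = 9 (g(Z) = 6 + 3*1 = 6 + 3 = 9)
t(M) = M² + 10*M (t(M) = (M² + 9*M) + M = M² + 10*M)
t(-21) + A = -21*(10 - 21) + 114 = -21*(-11) + 114 = 231 + 114 = 345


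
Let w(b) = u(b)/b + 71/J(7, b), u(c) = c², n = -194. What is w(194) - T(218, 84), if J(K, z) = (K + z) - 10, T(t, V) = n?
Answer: 74179/191 ≈ 388.37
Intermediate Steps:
T(t, V) = -194
J(K, z) = -10 + K + z
w(b) = b + 71/(-3 + b) (w(b) = b²/b + 71/(-10 + 7 + b) = b + 71/(-3 + b))
w(194) - T(218, 84) = (71 + 194*(-3 + 194))/(-3 + 194) - 1*(-194) = (71 + 194*191)/191 + 194 = (71 + 37054)/191 + 194 = (1/191)*37125 + 194 = 37125/191 + 194 = 74179/191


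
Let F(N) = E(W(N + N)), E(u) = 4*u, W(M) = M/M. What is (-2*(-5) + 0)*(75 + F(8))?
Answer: 790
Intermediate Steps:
W(M) = 1
F(N) = 4 (F(N) = 4*1 = 4)
(-2*(-5) + 0)*(75 + F(8)) = (-2*(-5) + 0)*(75 + 4) = (10 + 0)*79 = 10*79 = 790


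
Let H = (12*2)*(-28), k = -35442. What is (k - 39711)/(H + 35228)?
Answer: -75153/34556 ≈ -2.1748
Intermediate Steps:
H = -672 (H = 24*(-28) = -672)
(k - 39711)/(H + 35228) = (-35442 - 39711)/(-672 + 35228) = -75153/34556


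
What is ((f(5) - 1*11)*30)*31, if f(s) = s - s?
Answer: -10230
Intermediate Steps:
f(s) = 0
((f(5) - 1*11)*30)*31 = ((0 - 1*11)*30)*31 = ((0 - 11)*30)*31 = -11*30*31 = -330*31 = -10230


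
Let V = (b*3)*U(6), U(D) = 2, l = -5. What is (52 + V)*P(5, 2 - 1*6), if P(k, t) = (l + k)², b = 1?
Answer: 0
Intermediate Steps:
P(k, t) = (-5 + k)²
V = 6 (V = (1*3)*2 = 3*2 = 6)
(52 + V)*P(5, 2 - 1*6) = (52 + 6)*(-5 + 5)² = 58*0² = 58*0 = 0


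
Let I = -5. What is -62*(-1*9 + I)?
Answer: 868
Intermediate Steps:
-62*(-1*9 + I) = -62*(-1*9 - 5) = -62*(-9 - 5) = -62*(-14) = 868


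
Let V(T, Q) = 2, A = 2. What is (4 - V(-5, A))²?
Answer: 4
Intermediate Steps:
(4 - V(-5, A))² = (4 - 1*2)² = (4 - 2)² = 2² = 4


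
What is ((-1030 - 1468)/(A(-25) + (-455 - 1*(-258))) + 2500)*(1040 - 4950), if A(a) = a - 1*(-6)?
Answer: -530291795/54 ≈ -9.8202e+6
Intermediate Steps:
A(a) = 6 + a (A(a) = a + 6 = 6 + a)
((-1030 - 1468)/(A(-25) + (-455 - 1*(-258))) + 2500)*(1040 - 4950) = ((-1030 - 1468)/((6 - 25) + (-455 - 1*(-258))) + 2500)*(1040 - 4950) = (-2498/(-19 + (-455 + 258)) + 2500)*(-3910) = (-2498/(-19 - 197) + 2500)*(-3910) = (-2498/(-216) + 2500)*(-3910) = (-2498*(-1/216) + 2500)*(-3910) = (1249/108 + 2500)*(-3910) = (271249/108)*(-3910) = -530291795/54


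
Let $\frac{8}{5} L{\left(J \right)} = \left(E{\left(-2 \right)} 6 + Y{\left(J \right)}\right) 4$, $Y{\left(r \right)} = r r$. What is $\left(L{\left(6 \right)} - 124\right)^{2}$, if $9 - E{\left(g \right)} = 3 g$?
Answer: $36481$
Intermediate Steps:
$Y{\left(r \right)} = r^{2}$
$E{\left(g \right)} = 9 - 3 g$
$L{\left(J \right)} = 225 + \frac{5 J^{2}}{2}$ ($L{\left(J \right)} = \frac{5 \left(\left(9 - -6\right) 6 + J^{2}\right) 4}{8} = \frac{5 \left(\left(9 + 6\right) 6 + J^{2}\right) 4}{8} = \frac{5 \left(15 \cdot 6 + J^{2}\right) 4}{8} = \frac{5 \left(90 + J^{2}\right) 4}{8} = \frac{5 \left(360 + 4 J^{2}\right)}{8} = 225 + \frac{5 J^{2}}{2}$)
$\left(L{\left(6 \right)} - 124\right)^{2} = \left(\left(225 + \frac{5 \cdot 6^{2}}{2}\right) - 124\right)^{2} = \left(\left(225 + \frac{5}{2} \cdot 36\right) - 124\right)^{2} = \left(\left(225 + 90\right) - 124\right)^{2} = \left(315 - 124\right)^{2} = 191^{2} = 36481$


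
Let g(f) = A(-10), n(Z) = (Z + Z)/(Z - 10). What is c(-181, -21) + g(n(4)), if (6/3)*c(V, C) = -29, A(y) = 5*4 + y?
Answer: -9/2 ≈ -4.5000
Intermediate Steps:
A(y) = 20 + y
n(Z) = 2*Z/(-10 + Z) (n(Z) = (2*Z)/(-10 + Z) = 2*Z/(-10 + Z))
c(V, C) = -29/2 (c(V, C) = (½)*(-29) = -29/2)
g(f) = 10 (g(f) = 20 - 10 = 10)
c(-181, -21) + g(n(4)) = -29/2 + 10 = -9/2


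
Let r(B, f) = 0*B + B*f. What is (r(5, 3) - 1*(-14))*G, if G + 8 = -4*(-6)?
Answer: 464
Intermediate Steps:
r(B, f) = B*f (r(B, f) = 0 + B*f = B*f)
G = 16 (G = -8 - 4*(-6) = -8 + 24 = 16)
(r(5, 3) - 1*(-14))*G = (5*3 - 1*(-14))*16 = (15 + 14)*16 = 29*16 = 464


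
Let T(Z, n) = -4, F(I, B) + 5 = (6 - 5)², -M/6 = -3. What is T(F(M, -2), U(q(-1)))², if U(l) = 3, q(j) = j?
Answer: 16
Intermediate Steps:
M = 18 (M = -6*(-3) = 18)
F(I, B) = -4 (F(I, B) = -5 + (6 - 5)² = -5 + 1² = -5 + 1 = -4)
T(F(M, -2), U(q(-1)))² = (-4)² = 16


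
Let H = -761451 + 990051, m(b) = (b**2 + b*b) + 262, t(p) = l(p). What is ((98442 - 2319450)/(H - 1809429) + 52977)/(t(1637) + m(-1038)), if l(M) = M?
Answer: 27916599647/1136503812141 ≈ 0.024564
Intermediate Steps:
t(p) = p
m(b) = 262 + 2*b**2 (m(b) = (b**2 + b**2) + 262 = 2*b**2 + 262 = 262 + 2*b**2)
H = 228600
((98442 - 2319450)/(H - 1809429) + 52977)/(t(1637) + m(-1038)) = ((98442 - 2319450)/(228600 - 1809429) + 52977)/(1637 + (262 + 2*(-1038)**2)) = (-2221008/(-1580829) + 52977)/(1637 + (262 + 2*1077444)) = (-2221008*(-1/1580829) + 52977)/(1637 + (262 + 2154888)) = (740336/526943 + 52977)/(1637 + 2155150) = (27916599647/526943)/2156787 = (27916599647/526943)*(1/2156787) = 27916599647/1136503812141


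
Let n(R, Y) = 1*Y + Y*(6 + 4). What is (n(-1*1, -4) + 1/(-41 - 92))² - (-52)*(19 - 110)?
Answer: -49446739/17689 ≈ -2795.3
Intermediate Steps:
n(R, Y) = 11*Y (n(R, Y) = Y + Y*10 = Y + 10*Y = 11*Y)
(n(-1*1, -4) + 1/(-41 - 92))² - (-52)*(19 - 110) = (11*(-4) + 1/(-41 - 92))² - (-52)*(19 - 110) = (-44 + 1/(-133))² - (-52)*(-91) = (-44 - 1/133)² - 1*4732 = (-5853/133)² - 4732 = 34257609/17689 - 4732 = -49446739/17689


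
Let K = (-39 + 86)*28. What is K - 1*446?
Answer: 870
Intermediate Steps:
K = 1316 (K = 47*28 = 1316)
K - 1*446 = 1316 - 1*446 = 1316 - 446 = 870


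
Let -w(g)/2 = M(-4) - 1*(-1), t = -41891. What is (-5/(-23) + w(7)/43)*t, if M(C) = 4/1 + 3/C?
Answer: -1633749/1978 ≈ -825.96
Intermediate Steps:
M(C) = 4 + 3/C (M(C) = 4*1 + 3/C = 4 + 3/C)
w(g) = -17/2 (w(g) = -2*((4 + 3/(-4)) - 1*(-1)) = -2*((4 + 3*(-¼)) + 1) = -2*((4 - ¾) + 1) = -2*(13/4 + 1) = -2*17/4 = -17/2)
(-5/(-23) + w(7)/43)*t = (-5/(-23) - 17/2/43)*(-41891) = (-5*(-1/23) - 17/2*1/43)*(-41891) = (5/23 - 17/86)*(-41891) = (39/1978)*(-41891) = -1633749/1978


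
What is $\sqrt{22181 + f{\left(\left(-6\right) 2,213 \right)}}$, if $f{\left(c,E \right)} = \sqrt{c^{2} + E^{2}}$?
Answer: $\sqrt{22181 + 3 \sqrt{5057}} \approx 149.65$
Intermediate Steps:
$f{\left(c,E \right)} = \sqrt{E^{2} + c^{2}}$
$\sqrt{22181 + f{\left(\left(-6\right) 2,213 \right)}} = \sqrt{22181 + \sqrt{213^{2} + \left(\left(-6\right) 2\right)^{2}}} = \sqrt{22181 + \sqrt{45369 + \left(-12\right)^{2}}} = \sqrt{22181 + \sqrt{45369 + 144}} = \sqrt{22181 + \sqrt{45513}} = \sqrt{22181 + 3 \sqrt{5057}}$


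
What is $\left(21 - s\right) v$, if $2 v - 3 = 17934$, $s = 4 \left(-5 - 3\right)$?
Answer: $\frac{950661}{2} \approx 4.7533 \cdot 10^{5}$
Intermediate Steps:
$s = -32$ ($s = 4 \left(-8\right) = -32$)
$v = \frac{17937}{2}$ ($v = \frac{3}{2} + \frac{1}{2} \cdot 17934 = \frac{3}{2} + 8967 = \frac{17937}{2} \approx 8968.5$)
$\left(21 - s\right) v = \left(21 - -32\right) \frac{17937}{2} = \left(21 + 32\right) \frac{17937}{2} = 53 \cdot \frac{17937}{2} = \frac{950661}{2}$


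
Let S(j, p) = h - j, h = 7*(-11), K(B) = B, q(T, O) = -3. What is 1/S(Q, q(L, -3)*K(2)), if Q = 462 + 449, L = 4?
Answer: -1/988 ≈ -0.0010121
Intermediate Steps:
h = -77
Q = 911
S(j, p) = -77 - j
1/S(Q, q(L, -3)*K(2)) = 1/(-77 - 1*911) = 1/(-77 - 911) = 1/(-988) = -1/988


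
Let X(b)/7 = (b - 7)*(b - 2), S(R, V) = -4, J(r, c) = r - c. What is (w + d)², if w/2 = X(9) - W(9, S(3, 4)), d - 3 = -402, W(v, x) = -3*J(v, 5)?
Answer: 32041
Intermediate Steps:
X(b) = 7*(-7 + b)*(-2 + b) (X(b) = 7*((b - 7)*(b - 2)) = 7*((-7 + b)*(-2 + b)) = 7*(-7 + b)*(-2 + b))
W(v, x) = 15 - 3*v (W(v, x) = -3*(v - 1*5) = -3*(v - 5) = -3*(-5 + v) = 15 - 3*v)
d = -399 (d = 3 - 402 = -399)
w = 220 (w = 2*((98 - 63*9 + 7*9²) - (15 - 3*9)) = 2*((98 - 567 + 7*81) - (15 - 27)) = 2*((98 - 567 + 567) - 1*(-12)) = 2*(98 + 12) = 2*110 = 220)
(w + d)² = (220 - 399)² = (-179)² = 32041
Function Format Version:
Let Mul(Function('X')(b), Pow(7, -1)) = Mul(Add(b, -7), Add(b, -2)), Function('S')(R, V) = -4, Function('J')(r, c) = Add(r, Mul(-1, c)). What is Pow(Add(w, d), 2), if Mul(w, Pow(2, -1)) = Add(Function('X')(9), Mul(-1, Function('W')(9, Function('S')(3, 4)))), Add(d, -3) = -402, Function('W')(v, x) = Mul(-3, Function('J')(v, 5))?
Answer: 32041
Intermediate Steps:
Function('X')(b) = Mul(7, Add(-7, b), Add(-2, b)) (Function('X')(b) = Mul(7, Mul(Add(b, -7), Add(b, -2))) = Mul(7, Mul(Add(-7, b), Add(-2, b))) = Mul(7, Add(-7, b), Add(-2, b)))
Function('W')(v, x) = Add(15, Mul(-3, v)) (Function('W')(v, x) = Mul(-3, Add(v, Mul(-1, 5))) = Mul(-3, Add(v, -5)) = Mul(-3, Add(-5, v)) = Add(15, Mul(-3, v)))
d = -399 (d = Add(3, -402) = -399)
w = 220 (w = Mul(2, Add(Add(98, Mul(-63, 9), Mul(7, Pow(9, 2))), Mul(-1, Add(15, Mul(-3, 9))))) = Mul(2, Add(Add(98, -567, Mul(7, 81)), Mul(-1, Add(15, -27)))) = Mul(2, Add(Add(98, -567, 567), Mul(-1, -12))) = Mul(2, Add(98, 12)) = Mul(2, 110) = 220)
Pow(Add(w, d), 2) = Pow(Add(220, -399), 2) = Pow(-179, 2) = 32041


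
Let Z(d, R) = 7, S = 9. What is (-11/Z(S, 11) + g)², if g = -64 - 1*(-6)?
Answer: 173889/49 ≈ 3548.8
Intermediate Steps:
g = -58 (g = -64 + 6 = -58)
(-11/Z(S, 11) + g)² = (-11/7 - 58)² = (-417/7)² = 173889/49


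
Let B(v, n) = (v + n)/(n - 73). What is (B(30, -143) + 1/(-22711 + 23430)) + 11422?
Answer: 1773963751/155304 ≈ 11423.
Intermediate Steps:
B(v, n) = (n + v)/(-73 + n)
(B(30, -143) + 1/(-22711 + 23430)) + 11422 = ((-143 + 30)/(-73 - 143) + 1/(-22711 + 23430)) + 11422 = (-113/(-216) + 1/719) + 11422 = (-1/216*(-113) + 1/719) + 11422 = (113/216 + 1/719) + 11422 = 81463/155304 + 11422 = 1773963751/155304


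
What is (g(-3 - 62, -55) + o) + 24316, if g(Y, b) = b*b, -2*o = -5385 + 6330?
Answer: 53737/2 ≈ 26869.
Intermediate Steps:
o = -945/2 (o = -(-5385 + 6330)/2 = -1/2*945 = -945/2 ≈ -472.50)
g(Y, b) = b**2
(g(-3 - 62, -55) + o) + 24316 = ((-55)**2 - 945/2) + 24316 = (3025 - 945/2) + 24316 = 5105/2 + 24316 = 53737/2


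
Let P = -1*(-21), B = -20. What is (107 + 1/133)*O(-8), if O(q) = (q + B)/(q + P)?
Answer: -56928/247 ≈ -230.48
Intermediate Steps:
P = 21
O(q) = (-20 + q)/(21 + q) (O(q) = (q - 20)/(q + 21) = (-20 + q)/(21 + q))
(107 + 1/133)*O(-8) = (107 + 1/133)*((-20 - 8)/(21 - 8)) = (107 + 1/133)*(-28/13) = 14232*((1/13)*(-28))/133 = (14232/133)*(-28/13) = -56928/247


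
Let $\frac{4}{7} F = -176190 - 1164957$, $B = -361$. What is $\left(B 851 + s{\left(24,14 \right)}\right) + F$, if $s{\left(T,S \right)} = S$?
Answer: $- \frac{10616817}{4} \approx -2.6542 \cdot 10^{6}$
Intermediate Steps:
$F = - \frac{9388029}{4}$ ($F = \frac{7 \left(-176190 - 1164957\right)}{4} = \frac{7}{4} \left(-1341147\right) = - \frac{9388029}{4} \approx -2.347 \cdot 10^{6}$)
$\left(B 851 + s{\left(24,14 \right)}\right) + F = \left(\left(-361\right) 851 + 14\right) - \frac{9388029}{4} = \left(-307211 + 14\right) - \frac{9388029}{4} = -307197 - \frac{9388029}{4} = - \frac{10616817}{4}$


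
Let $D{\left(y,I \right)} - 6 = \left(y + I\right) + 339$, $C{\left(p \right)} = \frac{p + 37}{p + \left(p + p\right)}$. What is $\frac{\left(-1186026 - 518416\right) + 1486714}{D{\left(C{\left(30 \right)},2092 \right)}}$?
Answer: $- \frac{19595520}{219397} \approx -89.315$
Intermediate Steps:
$C{\left(p \right)} = \frac{37 + p}{3 p}$ ($C{\left(p \right)} = \frac{37 + p}{p + 2 p} = \frac{37 + p}{3 p}$)
$D{\left(y,I \right)} = 345 + I + y$ ($D{\left(y,I \right)} = 6 + \left(\left(y + I\right) + 339\right) = 6 + \left(\left(I + y\right) + 339\right) = 6 + \left(339 + I + y\right) = 345 + I + y$)
$\frac{\left(-1186026 - 518416\right) + 1486714}{D{\left(C{\left(30 \right)},2092 \right)}} = \frac{\left(-1186026 - 518416\right) + 1486714}{345 + 2092 + \frac{37 + 30}{3 \cdot 30}} = \frac{-1704442 + 1486714}{345 + 2092 + \frac{1}{3} \cdot \frac{1}{30} \cdot 67} = - \frac{217728}{345 + 2092 + \frac{67}{90}} = - \frac{217728}{\frac{219397}{90}} = \left(-217728\right) \frac{90}{219397} = - \frac{19595520}{219397}$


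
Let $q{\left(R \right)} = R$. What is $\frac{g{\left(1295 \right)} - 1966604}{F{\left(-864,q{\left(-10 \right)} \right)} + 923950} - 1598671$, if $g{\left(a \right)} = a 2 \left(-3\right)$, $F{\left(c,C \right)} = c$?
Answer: $- \frac{737856396540}{461543} \approx -1.5987 \cdot 10^{6}$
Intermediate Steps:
$g{\left(a \right)} = - 6 a$ ($g{\left(a \right)} = 2 a \left(-3\right) = - 6 a$)
$\frac{g{\left(1295 \right)} - 1966604}{F{\left(-864,q{\left(-10 \right)} \right)} + 923950} - 1598671 = \frac{\left(-6\right) 1295 - 1966604}{-864 + 923950} - 1598671 = \frac{-7770 - 1966604}{923086} - 1598671 = \left(-1974374\right) \frac{1}{923086} - 1598671 = - \frac{987187}{461543} - 1598671 = - \frac{737856396540}{461543}$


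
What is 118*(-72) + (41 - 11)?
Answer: -8466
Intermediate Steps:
118*(-72) + (41 - 11) = -8496 + 30 = -8466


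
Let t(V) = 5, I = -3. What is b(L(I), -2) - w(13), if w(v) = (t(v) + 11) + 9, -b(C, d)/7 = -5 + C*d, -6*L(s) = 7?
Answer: -19/3 ≈ -6.3333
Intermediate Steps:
L(s) = -7/6 (L(s) = -⅙*7 = -7/6)
b(C, d) = 35 - 7*C*d (b(C, d) = -7*(-5 + C*d) = 35 - 7*C*d)
w(v) = 25 (w(v) = (5 + 11) + 9 = 16 + 9 = 25)
b(L(I), -2) - w(13) = (35 - 7*(-7/6)*(-2)) - 1*25 = (35 - 49/3) - 25 = 56/3 - 25 = -19/3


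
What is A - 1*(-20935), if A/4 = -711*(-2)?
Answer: 26623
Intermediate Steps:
A = 5688 (A = 4*(-711*(-2)) = 4*1422 = 5688)
A - 1*(-20935) = 5688 - 1*(-20935) = 5688 + 20935 = 26623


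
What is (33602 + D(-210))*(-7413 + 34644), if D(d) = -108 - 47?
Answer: 910795257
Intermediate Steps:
D(d) = -155
(33602 + D(-210))*(-7413 + 34644) = (33602 - 155)*(-7413 + 34644) = 33447*27231 = 910795257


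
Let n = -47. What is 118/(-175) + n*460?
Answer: -3783618/175 ≈ -21621.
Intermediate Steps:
118/(-175) + n*460 = 118/(-175) - 47*460 = 118*(-1/175) - 21620 = -118/175 - 21620 = -3783618/175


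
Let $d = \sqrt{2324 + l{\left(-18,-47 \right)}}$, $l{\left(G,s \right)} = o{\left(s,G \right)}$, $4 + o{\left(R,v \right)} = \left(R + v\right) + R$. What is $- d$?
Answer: $- 4 \sqrt{138} \approx -46.989$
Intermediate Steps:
$o{\left(R,v \right)} = -4 + v + 2 R$ ($o{\left(R,v \right)} = -4 + \left(\left(R + v\right) + R\right) = -4 + \left(v + 2 R\right) = -4 + v + 2 R$)
$l{\left(G,s \right)} = -4 + G + 2 s$
$d = 4 \sqrt{138}$ ($d = \sqrt{2324 - 116} = \sqrt{2208} = 4 \sqrt{138} \approx 46.989$)
$- d = - 4 \sqrt{138}$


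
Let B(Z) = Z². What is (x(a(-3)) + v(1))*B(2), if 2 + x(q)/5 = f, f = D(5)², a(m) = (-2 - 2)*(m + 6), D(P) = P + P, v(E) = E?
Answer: 1964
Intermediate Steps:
D(P) = 2*P
a(m) = -24 - 4*m (a(m) = -4*(6 + m) = -24 - 4*m)
f = 100 (f = (2*5)² = 10² = 100)
x(q) = 490 (x(q) = -10 + 5*100 = -10 + 500 = 490)
(x(a(-3)) + v(1))*B(2) = (490 + 1)*2² = 491*4 = 1964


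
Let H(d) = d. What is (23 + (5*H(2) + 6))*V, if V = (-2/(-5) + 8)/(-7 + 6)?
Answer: -1638/5 ≈ -327.60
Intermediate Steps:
V = -42/5 (V = (-2*(-⅕) + 8)/(-1) = (⅖ + 8)*(-1) = (42/5)*(-1) = -42/5 ≈ -8.4000)
(23 + (5*H(2) + 6))*V = (23 + (5*2 + 6))*(-42/5) = (23 + (10 + 6))*(-42/5) = (23 + 16)*(-42/5) = 39*(-42/5) = -1638/5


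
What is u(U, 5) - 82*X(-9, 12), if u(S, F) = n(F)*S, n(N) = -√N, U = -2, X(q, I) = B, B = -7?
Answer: 574 + 2*√5 ≈ 578.47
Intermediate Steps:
X(q, I) = -7
u(S, F) = -S*√F (u(S, F) = (-√F)*S = -S*√F)
u(U, 5) - 82*X(-9, 12) = -1*(-2)*√5 - 82*(-7) = 2*√5 + 574 = 574 + 2*√5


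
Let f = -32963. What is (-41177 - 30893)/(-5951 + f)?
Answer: 36035/19457 ≈ 1.8520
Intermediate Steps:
(-41177 - 30893)/(-5951 + f) = (-41177 - 30893)/(-5951 - 32963) = -72070/(-38914) = -72070*(-1/38914) = 36035/19457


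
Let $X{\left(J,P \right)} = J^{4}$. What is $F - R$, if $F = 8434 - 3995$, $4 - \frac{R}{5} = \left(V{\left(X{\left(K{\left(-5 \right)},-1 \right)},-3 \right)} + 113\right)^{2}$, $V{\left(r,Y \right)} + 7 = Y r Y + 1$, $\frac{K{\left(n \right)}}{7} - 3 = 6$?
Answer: $100503242709422099$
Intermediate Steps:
$K{\left(n \right)} = 63$ ($K{\left(n \right)} = 21 + 7 \cdot 6 = 21 + 42 = 63$)
$V{\left(r,Y \right)} = -6 + r Y^{2}$ ($V{\left(r,Y \right)} = -7 + \left(Y r Y + 1\right) = -7 + \left(r Y^{2} + 1\right) = -7 + \left(1 + r Y^{2}\right) = -6 + r Y^{2}$)
$R = -100503242709417660$ ($R = 20 - 5 \left(\left(-6 + 63^{4} \left(-3\right)^{2}\right) + 113\right)^{2} = 20 - 5 \left(\left(-6 + 15752961 \cdot 9\right) + 113\right)^{2} = 20 - 5 \left(\left(-6 + 141776649\right) + 113\right)^{2} = 20 - 5 \left(141776643 + 113\right)^{2} = 20 - 5 \cdot 141776756^{2} = 20 - 100503242709417680 = -100503242709417660$)
$F = 4439$ ($F = 8434 - 3995 = 4439$)
$F - R = 4439 - -100503242709417660 = 4439 + 100503242709417660 = 100503242709422099$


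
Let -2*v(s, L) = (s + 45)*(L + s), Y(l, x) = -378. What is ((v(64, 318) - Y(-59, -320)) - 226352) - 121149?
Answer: -367942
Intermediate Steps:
v(s, L) = -(45 + s)*(L + s)/2 (v(s, L) = -(s + 45)*(L + s)/2 = -(45 + s)*(L + s)/2)
((v(64, 318) - Y(-59, -320)) - 226352) - 121149 = (((-45/2*318 - 45/2*64 - ½*64² - ½*318*64) - 1*(-378)) - 226352) - 121149 = (((-7155 - 1440 - ½*4096 - 10176) + 378) - 226352) - 121149 = (((-7155 - 1440 - 2048 - 10176) + 378) - 226352) - 121149 = ((-20819 + 378) - 226352) - 121149 = (-20441 - 226352) - 121149 = -246793 - 121149 = -367942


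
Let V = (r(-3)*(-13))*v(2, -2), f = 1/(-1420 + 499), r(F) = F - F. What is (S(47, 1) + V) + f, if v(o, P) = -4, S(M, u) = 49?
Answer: 45128/921 ≈ 48.999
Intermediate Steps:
r(F) = 0
f = -1/921 (f = 1/(-921) = -1/921 ≈ -0.0010858)
V = 0 (V = (0*(-13))*(-4) = 0*(-4) = 0)
(S(47, 1) + V) + f = (49 + 0) - 1/921 = 49 - 1/921 = 45128/921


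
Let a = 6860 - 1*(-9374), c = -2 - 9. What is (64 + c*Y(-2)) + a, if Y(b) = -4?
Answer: 16342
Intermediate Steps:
c = -11
a = 16234 (a = 6860 + 9374 = 16234)
(64 + c*Y(-2)) + a = (64 - 11*(-4)) + 16234 = (64 + 44) + 16234 = 108 + 16234 = 16342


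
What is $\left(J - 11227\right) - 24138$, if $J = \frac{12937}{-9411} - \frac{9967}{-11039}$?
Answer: $- \frac{3674049157691}{103888029} \approx -35366.0$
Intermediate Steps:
$J = - \frac{49012106}{103888029}$ ($J = 12937 \left(- \frac{1}{9411}\right) - - \frac{9967}{11039} = - \frac{12937}{9411} + \frac{9967}{11039} = - \frac{49012106}{103888029} \approx -0.47178$)
$\left(J - 11227\right) - 24138 = \left(- \frac{49012106}{103888029} - 11227\right) - 24138 = - \frac{1166399913689}{103888029} - 24138 = - \frac{3674049157691}{103888029}$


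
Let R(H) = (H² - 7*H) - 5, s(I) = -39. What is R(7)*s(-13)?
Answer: 195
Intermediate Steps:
R(H) = -5 + H² - 7*H
R(7)*s(-13) = (-5 + 7² - 7*7)*(-39) = (-5 + 49 - 49)*(-39) = -5*(-39) = 195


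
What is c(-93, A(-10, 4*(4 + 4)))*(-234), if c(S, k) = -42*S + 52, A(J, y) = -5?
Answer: -926172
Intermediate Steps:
c(S, k) = 52 - 42*S
c(-93, A(-10, 4*(4 + 4)))*(-234) = (52 - 42*(-93))*(-234) = (52 + 3906)*(-234) = 3958*(-234) = -926172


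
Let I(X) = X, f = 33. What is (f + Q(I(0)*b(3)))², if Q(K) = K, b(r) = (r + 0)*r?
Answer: 1089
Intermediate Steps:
b(r) = r² (b(r) = r*r = r²)
(f + Q(I(0)*b(3)))² = (33 + 0*3²)² = (33 + 0*9)² = (33 + 0)² = 33² = 1089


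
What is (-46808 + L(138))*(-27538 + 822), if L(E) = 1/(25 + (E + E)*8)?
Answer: 2792416778308/2233 ≈ 1.2505e+9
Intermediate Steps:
L(E) = 1/(25 + 16*E) (L(E) = 1/(25 + (2*E)*8) = 1/(25 + 16*E))
(-46808 + L(138))*(-27538 + 822) = (-46808 + 1/(25 + 16*138))*(-27538 + 822) = (-46808 + 1/(25 + 2208))*(-26716) = (-46808 + 1/2233)*(-26716) = -104522263/2233*(-26716) = 2792416778308/2233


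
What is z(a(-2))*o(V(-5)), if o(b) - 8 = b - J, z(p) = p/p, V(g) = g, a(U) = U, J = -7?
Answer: 10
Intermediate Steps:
z(p) = 1
o(b) = 15 + b (o(b) = 8 + (b - 1*(-7)) = 8 + (b + 7) = 8 + (7 + b) = 15 + b)
z(a(-2))*o(V(-5)) = 1*(15 - 5) = 1*10 = 10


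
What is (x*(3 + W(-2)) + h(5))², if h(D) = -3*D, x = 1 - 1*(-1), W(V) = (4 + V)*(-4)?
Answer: 625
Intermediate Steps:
W(V) = -16 - 4*V
x = 2 (x = 1 + 1 = 2)
(x*(3 + W(-2)) + h(5))² = (2*(3 + (-16 - 4*(-2))) - 3*5)² = (2*(3 + (-16 + 8)) - 15)² = (2*(3 - 8) - 15)² = (2*(-5) - 15)² = (-10 - 15)² = (-25)² = 625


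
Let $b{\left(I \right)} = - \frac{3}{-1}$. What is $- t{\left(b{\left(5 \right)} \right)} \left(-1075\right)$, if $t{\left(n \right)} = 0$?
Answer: $0$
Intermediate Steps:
$b{\left(I \right)} = 3$ ($b{\left(I \right)} = \left(-3\right) \left(-1\right) = 3$)
$- t{\left(b{\left(5 \right)} \right)} \left(-1075\right) = - 0 \left(-1075\right) = \left(-1\right) 0 = 0$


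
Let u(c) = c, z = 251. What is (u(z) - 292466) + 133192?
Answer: -159023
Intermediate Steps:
(u(z) - 292466) + 133192 = (251 - 292466) + 133192 = -292215 + 133192 = -159023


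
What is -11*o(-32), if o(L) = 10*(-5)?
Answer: 550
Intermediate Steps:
o(L) = -50
-11*o(-32) = -11*(-50) = 550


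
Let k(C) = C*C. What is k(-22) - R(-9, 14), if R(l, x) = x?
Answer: 470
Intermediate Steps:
k(C) = C²
k(-22) - R(-9, 14) = (-22)² - 1*14 = 484 - 14 = 470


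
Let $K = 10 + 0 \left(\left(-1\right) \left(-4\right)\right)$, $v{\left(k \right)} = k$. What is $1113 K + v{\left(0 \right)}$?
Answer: $11130$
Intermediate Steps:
$K = 10$ ($K = 10 + 0 \cdot 4 = 10 + 0 = 10$)
$1113 K + v{\left(0 \right)} = 1113 \cdot 10 + 0 = 11130 + 0 = 11130$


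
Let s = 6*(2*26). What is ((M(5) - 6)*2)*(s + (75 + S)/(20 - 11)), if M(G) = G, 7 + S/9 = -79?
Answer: -1406/3 ≈ -468.67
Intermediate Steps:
S = -774 (S = -63 + 9*(-79) = -63 - 711 = -774)
s = 312 (s = 6*52 = 312)
((M(5) - 6)*2)*(s + (75 + S)/(20 - 11)) = ((5 - 6)*2)*(312 + (75 - 774)/(20 - 11)) = (-1*2)*(312 - 699/9) = -2*(312 - 699*1/9) = -2*(312 - 233/3) = -2*703/3 = -1406/3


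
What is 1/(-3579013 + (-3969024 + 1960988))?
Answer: -1/5587049 ≈ -1.7899e-7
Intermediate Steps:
1/(-3579013 + (-3969024 + 1960988)) = 1/(-3579013 - 2008036) = 1/(-5587049) = -1/5587049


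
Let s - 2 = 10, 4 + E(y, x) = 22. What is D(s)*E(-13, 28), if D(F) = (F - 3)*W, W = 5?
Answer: 810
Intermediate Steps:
E(y, x) = 18 (E(y, x) = -4 + 22 = 18)
s = 12 (s = 2 + 10 = 12)
D(F) = -15 + 5*F (D(F) = (F - 3)*5 = (-3 + F)*5 = -15 + 5*F)
D(s)*E(-13, 28) = (-15 + 5*12)*18 = (-15 + 60)*18 = 45*18 = 810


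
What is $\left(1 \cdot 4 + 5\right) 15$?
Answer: $135$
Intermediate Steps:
$\left(1 \cdot 4 + 5\right) 15 = \left(4 + 5\right) 15 = 9 \cdot 15 = 135$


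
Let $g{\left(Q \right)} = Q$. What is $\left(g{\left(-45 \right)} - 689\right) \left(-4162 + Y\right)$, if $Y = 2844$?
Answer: $967412$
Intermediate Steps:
$\left(g{\left(-45 \right)} - 689\right) \left(-4162 + Y\right) = \left(-45 - 689\right) \left(-4162 + 2844\right) = \left(-734\right) \left(-1318\right) = 967412$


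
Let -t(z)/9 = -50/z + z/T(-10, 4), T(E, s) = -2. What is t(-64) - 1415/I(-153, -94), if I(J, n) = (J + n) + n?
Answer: -3174101/10912 ≈ -290.88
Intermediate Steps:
I(J, n) = J + 2*n
t(z) = 450/z + 9*z/2 (t(z) = -9*(-50/z + z/(-2)) = -9*(-50/z + z*(-½)) = -9*(-50/z - z/2) = 450/z + 9*z/2)
t(-64) - 1415/I(-153, -94) = (450/(-64) + (9/2)*(-64)) - 1415/(-153 + 2*(-94)) = (450*(-1/64) - 288) - 1415/(-153 - 188) = (-225/32 - 288) - 1415/(-341) = -9441/32 - 1415*(-1/341) = -9441/32 + 1415/341 = -3174101/10912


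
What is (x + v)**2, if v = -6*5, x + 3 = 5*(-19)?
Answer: 16384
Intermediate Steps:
x = -98 (x = -3 + 5*(-19) = -3 - 95 = -98)
v = -30
(x + v)**2 = (-98 - 30)**2 = (-128)**2 = 16384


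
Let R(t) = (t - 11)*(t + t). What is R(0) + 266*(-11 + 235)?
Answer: 59584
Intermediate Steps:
R(t) = 2*t*(-11 + t) (R(t) = (-11 + t)*(2*t) = 2*t*(-11 + t))
R(0) + 266*(-11 + 235) = 2*0*(-11 + 0) + 266*(-11 + 235) = 2*0*(-11) + 266*224 = 0 + 59584 = 59584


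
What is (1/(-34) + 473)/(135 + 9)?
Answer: 16081/4896 ≈ 3.2845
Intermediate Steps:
(1/(-34) + 473)/(135 + 9) = (-1/34 + 473)/144 = (16081/34)*(1/144) = 16081/4896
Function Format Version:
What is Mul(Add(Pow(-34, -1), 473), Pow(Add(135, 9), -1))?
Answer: Rational(16081, 4896) ≈ 3.2845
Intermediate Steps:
Mul(Add(Pow(-34, -1), 473), Pow(Add(135, 9), -1)) = Mul(Add(Rational(-1, 34), 473), Pow(144, -1)) = Mul(Rational(16081, 34), Rational(1, 144)) = Rational(16081, 4896)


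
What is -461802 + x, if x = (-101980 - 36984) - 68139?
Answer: -668905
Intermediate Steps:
x = -207103 (x = -138964 - 68139 = -207103)
-461802 + x = -461802 - 207103 = -668905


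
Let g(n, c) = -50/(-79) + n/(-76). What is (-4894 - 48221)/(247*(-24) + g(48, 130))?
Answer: 79725615/8897926 ≈ 8.9600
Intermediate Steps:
g(n, c) = 50/79 - n/76 (g(n, c) = -50*(-1/79) + n*(-1/76) = 50/79 - n/76)
(-4894 - 48221)/(247*(-24) + g(48, 130)) = (-4894 - 48221)/(247*(-24) + (50/79 - 1/76*48)) = -53115/(-5928 + (50/79 - 12/19)) = -53115/(-5928 + 2/1501) = -53115/(-8897926/1501) = -53115*(-1501/8897926) = 79725615/8897926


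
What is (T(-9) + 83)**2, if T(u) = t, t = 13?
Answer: 9216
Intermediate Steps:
T(u) = 13
(T(-9) + 83)**2 = (13 + 83)**2 = 96**2 = 9216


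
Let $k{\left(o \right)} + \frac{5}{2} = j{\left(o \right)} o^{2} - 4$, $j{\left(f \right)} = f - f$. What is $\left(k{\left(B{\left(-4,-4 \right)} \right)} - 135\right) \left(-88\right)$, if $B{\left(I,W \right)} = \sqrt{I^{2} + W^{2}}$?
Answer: $12452$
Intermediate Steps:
$j{\left(f \right)} = 0$
$k{\left(o \right)} = - \frac{13}{2}$ ($k{\left(o \right)} = - \frac{5}{2} - \left(4 + 0 o^{2}\right) = - \frac{5}{2} + \left(0 - 4\right) = - \frac{5}{2} - 4 = - \frac{13}{2}$)
$\left(k{\left(B{\left(-4,-4 \right)} \right)} - 135\right) \left(-88\right) = \left(- \frac{13}{2} - 135\right) \left(-88\right) = \left(- \frac{283}{2}\right) \left(-88\right) = 12452$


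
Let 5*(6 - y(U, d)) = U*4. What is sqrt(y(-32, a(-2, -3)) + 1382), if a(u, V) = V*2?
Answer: 2*sqrt(8835)/5 ≈ 37.598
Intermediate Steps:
a(u, V) = 2*V
y(U, d) = 6 - 4*U/5 (y(U, d) = 6 - U*4/5 = 6 - 4*U/5)
sqrt(y(-32, a(-2, -3)) + 1382) = sqrt((6 - 4/5*(-32)) + 1382) = sqrt((6 + 128/5) + 1382) = sqrt(158/5 + 1382) = sqrt(7068/5) = 2*sqrt(8835)/5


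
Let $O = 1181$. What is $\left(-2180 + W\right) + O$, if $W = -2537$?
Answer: $-3536$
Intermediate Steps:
$\left(-2180 + W\right) + O = \left(-2180 - 2537\right) + 1181 = -4717 + 1181 = -3536$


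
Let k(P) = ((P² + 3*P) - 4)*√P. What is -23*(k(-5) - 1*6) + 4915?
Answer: 5053 - 138*I*√5 ≈ 5053.0 - 308.58*I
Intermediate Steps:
k(P) = √P*(-4 + P² + 3*P) (k(P) = (-4 + P² + 3*P)*√P = √P*(-4 + P² + 3*P))
-23*(k(-5) - 1*6) + 4915 = -23*(√(-5)*(-4 + (-5)² + 3*(-5)) - 1*6) + 4915 = -23*((I*√5)*(-4 + 25 - 15) - 6) + 4915 = -23*((I*√5)*6 - 6) + 4915 = -23*(6*I*√5 - 6) + 4915 = -23*(-6 + 6*I*√5) + 4915 = (138 - 138*I*√5) + 4915 = 5053 - 138*I*√5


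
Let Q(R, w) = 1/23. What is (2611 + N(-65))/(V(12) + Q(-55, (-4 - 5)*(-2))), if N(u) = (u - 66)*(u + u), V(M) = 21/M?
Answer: 602324/55 ≈ 10951.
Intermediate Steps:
Q(R, w) = 1/23
N(u) = 2*u*(-66 + u) (N(u) = (-66 + u)*(2*u) = 2*u*(-66 + u))
(2611 + N(-65))/(V(12) + Q(-55, (-4 - 5)*(-2))) = (2611 + 2*(-65)*(-66 - 65))/(21/12 + 1/23) = (2611 + 2*(-65)*(-131))/(21*(1/12) + 1/23) = (2611 + 17030)/(7/4 + 1/23) = 19641/(165/92) = 19641*(92/165) = 602324/55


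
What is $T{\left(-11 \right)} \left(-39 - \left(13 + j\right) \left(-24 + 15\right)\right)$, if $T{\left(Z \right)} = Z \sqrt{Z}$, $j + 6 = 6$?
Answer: $- 858 i \sqrt{11} \approx - 2845.7 i$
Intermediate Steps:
$j = 0$ ($j = -6 + 6 = 0$)
$T{\left(Z \right)} = Z^{\frac{3}{2}}$
$T{\left(-11 \right)} \left(-39 - \left(13 + j\right) \left(-24 + 15\right)\right) = \left(-11\right)^{\frac{3}{2}} \left(-39 - \left(13 + 0\right) \left(-24 + 15\right)\right) = - 11 i \sqrt{11} \left(-39 - 13 \left(-9\right)\right) = - 11 i \sqrt{11} \left(-39 - -117\right) = - 11 i \sqrt{11} \left(-39 + 117\right) = - 11 i \sqrt{11} \cdot 78 = - 858 i \sqrt{11}$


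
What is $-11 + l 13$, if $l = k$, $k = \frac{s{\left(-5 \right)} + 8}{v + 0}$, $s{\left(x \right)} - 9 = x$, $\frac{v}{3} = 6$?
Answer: $- \frac{7}{3} \approx -2.3333$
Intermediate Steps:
$v = 18$ ($v = 3 \cdot 6 = 18$)
$s{\left(x \right)} = 9 + x$
$k = \frac{2}{3}$ ($k = \frac{\left(9 - 5\right) + 8}{18 + 0} = \frac{4 + 8}{18} = 12 \cdot \frac{1}{18} = \frac{2}{3} \approx 0.66667$)
$l = \frac{2}{3} \approx 0.66667$
$-11 + l 13 = -11 + \frac{2}{3} \cdot 13 = -11 + \frac{26}{3} = - \frac{7}{3}$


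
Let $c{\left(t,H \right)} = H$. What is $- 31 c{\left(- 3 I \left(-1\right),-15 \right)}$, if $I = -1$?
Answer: $465$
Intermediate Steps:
$- 31 c{\left(- 3 I \left(-1\right),-15 \right)} = \left(-31\right) \left(-15\right) = 465$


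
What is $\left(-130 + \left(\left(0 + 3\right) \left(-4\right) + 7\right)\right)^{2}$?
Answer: $18225$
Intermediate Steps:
$\left(-130 + \left(\left(0 + 3\right) \left(-4\right) + 7\right)\right)^{2} = \left(-130 + \left(3 \left(-4\right) + 7\right)\right)^{2} = \left(-130 + \left(-12 + 7\right)\right)^{2} = \left(-130 - 5\right)^{2} = \left(-135\right)^{2} = 18225$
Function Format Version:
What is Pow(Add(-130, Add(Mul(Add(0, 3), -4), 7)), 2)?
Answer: 18225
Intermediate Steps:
Pow(Add(-130, Add(Mul(Add(0, 3), -4), 7)), 2) = Pow(Add(-130, Add(Mul(3, -4), 7)), 2) = Pow(Add(-130, Add(-12, 7)), 2) = Pow(Add(-130, -5), 2) = Pow(-135, 2) = 18225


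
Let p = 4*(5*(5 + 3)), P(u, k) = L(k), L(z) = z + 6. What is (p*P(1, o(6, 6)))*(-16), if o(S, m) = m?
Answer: -30720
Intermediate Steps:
L(z) = 6 + z
P(u, k) = 6 + k
p = 160 (p = 4*(5*8) = 4*40 = 160)
(p*P(1, o(6, 6)))*(-16) = (160*(6 + 6))*(-16) = (160*12)*(-16) = 1920*(-16) = -30720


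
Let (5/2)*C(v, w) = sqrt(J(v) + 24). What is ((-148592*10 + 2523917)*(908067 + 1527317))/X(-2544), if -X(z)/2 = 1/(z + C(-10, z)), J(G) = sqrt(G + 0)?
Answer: 3215515875598656 - 2527921285848*sqrt(24 + I*sqrt(10))/5 ≈ 3.213e+15 - 1.6283e+11*I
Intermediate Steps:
J(G) = sqrt(G)
C(v, w) = 2*sqrt(24 + sqrt(v))/5 (C(v, w) = 2*sqrt(sqrt(v) + 24)/5 = 2*sqrt(24 + sqrt(v))/5)
X(z) = -2/(z + 2*sqrt(24 + I*sqrt(10))/5) (X(z) = -2/(z + 2*sqrt(24 + sqrt(-10))/5) = -2/(z + 2*sqrt(24 + I*sqrt(10))/5))
((-148592*10 + 2523917)*(908067 + 1527317))/X(-2544) = ((-148592*10 + 2523917)*(908067 + 1527317))/((-10/(2*sqrt(24 + I*sqrt(10)) + 5*(-2544)))) = ((-1485920 + 2523917)*2435384)/((-10/(2*sqrt(24 + I*sqrt(10)) - 12720))) = (1037997*2435384)/((-10/(-12720 + 2*sqrt(24 + I*sqrt(10))))) = 2527921285848*(1272 - sqrt(24 + I*sqrt(10))/5) = 3215515875598656 - 2527921285848*sqrt(24 + I*sqrt(10))/5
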